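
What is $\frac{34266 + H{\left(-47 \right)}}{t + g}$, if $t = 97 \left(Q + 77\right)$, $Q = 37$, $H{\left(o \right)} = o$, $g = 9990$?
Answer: $\frac{34219}{21048} \approx 1.6258$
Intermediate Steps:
$t = 11058$ ($t = 97 \left(37 + 77\right) = 97 \cdot 114 = 11058$)
$\frac{34266 + H{\left(-47 \right)}}{t + g} = \frac{34266 - 47}{11058 + 9990} = \frac{34219}{21048}$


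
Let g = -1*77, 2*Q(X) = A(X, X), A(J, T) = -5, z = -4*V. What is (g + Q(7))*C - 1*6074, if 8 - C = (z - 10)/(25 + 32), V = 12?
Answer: -129027/19 ≈ -6790.9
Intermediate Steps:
z = -48 (z = -4*12 = -48)
Q(X) = -5/2 (Q(X) = (½)*(-5) = -5/2)
g = -77
C = 514/57 (C = 8 - (-48 - 10)/(25 + 32) = 8 - (-58)/57 = 8 - 1*(-58/57) = 8 + 58/57 = 514/57 ≈ 9.0175)
(g + Q(7))*C - 1*6074 = (-77 - 5/2)*(514/57) - 1*6074 = -159/2*514/57 - 6074 = -13621/19 - 6074 = -129027/19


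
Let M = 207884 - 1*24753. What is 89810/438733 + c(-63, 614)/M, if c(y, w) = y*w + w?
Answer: -254692734/80345613023 ≈ -0.0031700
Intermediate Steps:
c(y, w) = w + w*y (c(y, w) = w*y + w = w + w*y)
M = 183131 (M = 207884 - 24753 = 183131)
89810/438733 + c(-63, 614)/M = 89810/438733 + (614*(1 - 63))/183131 = 89810*(1/438733) + (614*(-62))*(1/183131) = 89810/438733 - 38068*1/183131 = 89810/438733 - 38068/183131 = -254692734/80345613023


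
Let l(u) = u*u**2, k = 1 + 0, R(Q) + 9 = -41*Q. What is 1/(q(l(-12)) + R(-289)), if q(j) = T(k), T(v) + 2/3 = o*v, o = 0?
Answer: 3/35518 ≈ 8.4464e-5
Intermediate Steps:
R(Q) = -9 - 41*Q
k = 1
T(v) = -2/3 (T(v) = -2/3 + 0*v = -2/3 + 0 = -2/3)
l(u) = u**3
q(j) = -2/3
1/(q(l(-12)) + R(-289)) = 1/(-2/3 + (-9 - 41*(-289))) = 1/(-2/3 + (-9 + 11849)) = 1/(-2/3 + 11840) = 1/(35518/3) = 3/35518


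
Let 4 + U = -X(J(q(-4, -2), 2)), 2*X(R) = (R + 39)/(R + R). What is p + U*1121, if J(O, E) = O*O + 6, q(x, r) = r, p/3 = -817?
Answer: -332329/40 ≈ -8308.2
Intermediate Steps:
p = -2451 (p = 3*(-817) = -2451)
J(O, E) = 6 + O² (J(O, E) = O² + 6 = 6 + O²)
X(R) = (39 + R)/(4*R) (X(R) = ((R + 39)/(R + R))/2 = ((39 + R)/((2*R)))/2 = ((39 + R)*(1/(2*R)))/2 = ((39 + R)/(2*R))/2 = (39 + R)/(4*R))
U = -209/40 (U = -4 - (39 + (6 + (-2)²))/(4*(6 + (-2)²)) = -4 - (39 + (6 + 4))/(4*(6 + 4)) = -4 - (39 + 10)/(4*10) = -4 - 49/(4*10) = -4 - 1*49/40 = -4 - 49/40 = -209/40 ≈ -5.2250)
p + U*1121 = -2451 - 209/40*1121 = -2451 - 234289/40 = -332329/40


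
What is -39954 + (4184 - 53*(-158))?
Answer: -27396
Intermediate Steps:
-39954 + (4184 - 53*(-158)) = -39954 + (4184 + 8374) = -39954 + 12558 = -27396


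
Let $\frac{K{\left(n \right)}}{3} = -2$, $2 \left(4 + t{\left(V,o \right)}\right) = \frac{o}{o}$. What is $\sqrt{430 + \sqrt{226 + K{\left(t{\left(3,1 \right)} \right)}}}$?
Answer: $\sqrt{430 + 2 \sqrt{55}} \approx 21.091$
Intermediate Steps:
$t{\left(V,o \right)} = - \frac{7}{2}$ ($t{\left(V,o \right)} = -4 + \frac{o \frac{1}{o}}{2} = -4 + \frac{1}{2} \cdot 1 = -4 + \frac{1}{2} = - \frac{7}{2}$)
$K{\left(n \right)} = -6$ ($K{\left(n \right)} = 3 \left(-2\right) = -6$)
$\sqrt{430 + \sqrt{226 + K{\left(t{\left(3,1 \right)} \right)}}} = \sqrt{430 + \sqrt{226 - 6}} = \sqrt{430 + \sqrt{220}} = \sqrt{430 + 2 \sqrt{55}}$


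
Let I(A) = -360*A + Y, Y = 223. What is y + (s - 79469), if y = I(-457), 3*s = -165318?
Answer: 30168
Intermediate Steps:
s = -55106 (s = (⅓)*(-165318) = -55106)
I(A) = 223 - 360*A (I(A) = -360*A + 223 = 223 - 360*A)
y = 164743 (y = 223 - 360*(-457) = 223 + 164520 = 164743)
y + (s - 79469) = 164743 + (-55106 - 79469) = 164743 - 134575 = 30168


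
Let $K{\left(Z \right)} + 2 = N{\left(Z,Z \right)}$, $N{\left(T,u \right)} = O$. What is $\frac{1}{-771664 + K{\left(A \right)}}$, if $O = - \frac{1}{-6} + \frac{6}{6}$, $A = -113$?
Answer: $- \frac{6}{4629989} \approx -1.2959 \cdot 10^{-6}$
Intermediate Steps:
$O = \frac{7}{6}$ ($O = \left(-1\right) \left(- \frac{1}{6}\right) + 6 \cdot \frac{1}{6} = \frac{1}{6} + 1 = \frac{7}{6} \approx 1.1667$)
$N{\left(T,u \right)} = \frac{7}{6}$
$K{\left(Z \right)} = - \frac{5}{6}$ ($K{\left(Z \right)} = -2 + \frac{7}{6} = - \frac{5}{6}$)
$\frac{1}{-771664 + K{\left(A \right)}} = \frac{1}{-771664 - \frac{5}{6}} = \frac{1}{- \frac{4629989}{6}} = - \frac{6}{4629989}$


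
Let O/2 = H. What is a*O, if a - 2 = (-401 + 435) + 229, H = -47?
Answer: -24910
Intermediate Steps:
a = 265 (a = 2 + ((-401 + 435) + 229) = 2 + (34 + 229) = 2 + 263 = 265)
O = -94 (O = 2*(-47) = -94)
a*O = 265*(-94) = -24910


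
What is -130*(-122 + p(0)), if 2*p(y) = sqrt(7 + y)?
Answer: 15860 - 65*sqrt(7) ≈ 15688.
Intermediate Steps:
p(y) = sqrt(7 + y)/2
-130*(-122 + p(0)) = -130*(-122 + sqrt(7 + 0)/2) = -130*(-122 + sqrt(7)/2) = 15860 - 65*sqrt(7)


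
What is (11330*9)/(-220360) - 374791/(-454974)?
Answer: 1809762299/5012903532 ≈ 0.36102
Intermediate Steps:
(11330*9)/(-220360) - 374791/(-454974) = 101970*(-1/220360) - 374791*(-1/454974) = -10197/22036 + 374791/454974 = 1809762299/5012903532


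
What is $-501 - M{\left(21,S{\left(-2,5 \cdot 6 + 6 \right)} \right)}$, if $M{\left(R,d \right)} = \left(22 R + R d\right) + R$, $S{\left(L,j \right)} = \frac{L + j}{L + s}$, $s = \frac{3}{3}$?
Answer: $-270$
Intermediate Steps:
$s = 1$ ($s = 3 \cdot \frac{1}{3} = 1$)
$S{\left(L,j \right)} = \frac{L + j}{1 + L}$ ($S{\left(L,j \right)} = \frac{L + j}{L + 1} = \frac{L + j}{1 + L}$)
$M{\left(R,d \right)} = 23 R + R d$
$-501 - M{\left(21,S{\left(-2,5 \cdot 6 + 6 \right)} \right)} = -501 - 21 \left(23 + \frac{-2 + \left(5 \cdot 6 + 6\right)}{1 - 2}\right) = -501 - 21 \left(23 + \frac{-2 + \left(30 + 6\right)}{-1}\right) = -501 - 21 \left(23 - \left(-2 + 36\right)\right) = -501 - 21 \left(23 - 34\right) = -501 - 21 \left(-11\right) = -501 - -231 = -501 + 231 = -270$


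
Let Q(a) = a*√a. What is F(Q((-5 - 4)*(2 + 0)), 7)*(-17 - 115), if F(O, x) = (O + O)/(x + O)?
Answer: -1539648/5881 + 99792*I*√2/5881 ≈ -261.8 + 23.997*I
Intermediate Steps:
Q(a) = a^(3/2)
F(O, x) = 2*O/(O + x) (F(O, x) = (2*O)/(O + x) = 2*O/(O + x))
F(Q((-5 - 4)*(2 + 0)), 7)*(-17 - 115) = (2*((-5 - 4)*(2 + 0))^(3/2)/(((-5 - 4)*(2 + 0))^(3/2) + 7))*(-17 - 115) = (2*(-9*2)^(3/2)/((-9*2)^(3/2) + 7))*(-132) = (2*(-18)^(3/2)/((-18)^(3/2) + 7))*(-132) = (2*(-54*I*√2)/(-54*I*√2 + 7))*(-132) = (2*(-54*I*√2)/(7 - 54*I*√2))*(-132) = -108*I*√2/(7 - 54*I*√2)*(-132) = 14256*I*√2/(7 - 54*I*√2)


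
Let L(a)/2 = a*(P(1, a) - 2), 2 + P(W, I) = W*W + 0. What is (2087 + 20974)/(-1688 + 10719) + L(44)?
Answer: -2361123/9031 ≈ -261.45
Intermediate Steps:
P(W, I) = -2 + W² (P(W, I) = -2 + (W*W + 0) = -2 + (W² + 0) = -2 + W²)
L(a) = -6*a (L(a) = 2*(a*((-2 + 1²) - 2)) = 2*(a*((-2 + 1) - 2)) = 2*(a*(-1 - 2)) = 2*(a*(-3)) = 2*(-3*a) = -6*a)
(2087 + 20974)/(-1688 + 10719) + L(44) = (2087 + 20974)/(-1688 + 10719) - 6*44 = 23061/9031 - 264 = -2361123/9031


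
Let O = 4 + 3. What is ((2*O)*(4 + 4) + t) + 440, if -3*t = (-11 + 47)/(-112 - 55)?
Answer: 92196/167 ≈ 552.07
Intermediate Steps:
O = 7
t = 12/167 (t = -(-11 + 47)/(3*(-112 - 55)) = -12/(-167) = -12*(-1)/167 = -⅓*(-36/167) = 12/167 ≈ 0.071856)
((2*O)*(4 + 4) + t) + 440 = ((2*7)*(4 + 4) + 12/167) + 440 = (14*8 + 12/167) + 440 = (112 + 12/167) + 440 = 18716/167 + 440 = 92196/167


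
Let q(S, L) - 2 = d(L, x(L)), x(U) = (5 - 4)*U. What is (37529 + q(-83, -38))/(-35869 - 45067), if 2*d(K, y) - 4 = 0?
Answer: -37533/80936 ≈ -0.46374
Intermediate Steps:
x(U) = U (x(U) = 1*U = U)
d(K, y) = 2 (d(K, y) = 2 + (½)*0 = 2 + 0 = 2)
q(S, L) = 4 (q(S, L) = 2 + 2 = 4)
(37529 + q(-83, -38))/(-35869 - 45067) = (37529 + 4)/(-35869 - 45067) = 37533/(-80936) = 37533*(-1/80936) = -37533/80936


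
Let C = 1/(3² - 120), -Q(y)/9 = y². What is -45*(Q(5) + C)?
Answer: 374640/37 ≈ 10125.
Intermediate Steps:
Q(y) = -9*y²
C = -1/111 (C = 1/(9 - 120) = 1/(-111) = -1/111 ≈ -0.0090090)
-45*(Q(5) + C) = -45*(-9*5² - 1/111) = -45*(-9*25 - 1/111) = -45*(-225 - 1/111) = -45*(-24976/111) = 374640/37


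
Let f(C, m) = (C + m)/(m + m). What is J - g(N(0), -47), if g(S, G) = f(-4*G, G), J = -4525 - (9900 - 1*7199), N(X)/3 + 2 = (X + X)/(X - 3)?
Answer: -14449/2 ≈ -7224.5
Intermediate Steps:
N(X) = -6 + 6*X/(-3 + X) (N(X) = -6 + 3*((X + X)/(X - 3)) = -6 + 3*((2*X)/(-3 + X)) = -6 + 3*(2*X/(-3 + X)) = -6 + 6*X/(-3 + X))
J = -7226 (J = -4525 - (9900 - 7199) = -4525 - 1*2701 = -4525 - 2701 = -7226)
f(C, m) = (C + m)/(2*m) (f(C, m) = (C + m)/((2*m)) = (C + m)*(1/(2*m)) = (C + m)/(2*m))
g(S, G) = -3/2 (g(S, G) = (-4*G + G)/(2*G) = (-3*G)/(2*G) = -3/2)
J - g(N(0), -47) = -7226 - 1*(-3/2) = -7226 + 3/2 = -14449/2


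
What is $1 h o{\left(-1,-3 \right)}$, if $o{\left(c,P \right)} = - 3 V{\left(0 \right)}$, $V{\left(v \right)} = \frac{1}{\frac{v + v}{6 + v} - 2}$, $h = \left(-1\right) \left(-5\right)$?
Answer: $\frac{15}{2} \approx 7.5$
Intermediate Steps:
$h = 5$
$V{\left(v \right)} = \frac{1}{-2 + \frac{2 v}{6 + v}}$ ($V{\left(v \right)} = \frac{1}{\frac{2 v}{6 + v} - 2} = \frac{1}{-2 + \frac{2 v}{6 + v}}$)
$o{\left(c,P \right)} = \frac{3}{2}$ ($o{\left(c,P \right)} = - 3 \left(- \frac{1}{2} - 0\right) = - 3 \left(- \frac{1}{2} + 0\right) = \left(-3\right) \left(- \frac{1}{2}\right) = \frac{3}{2}$)
$1 h o{\left(-1,-3 \right)} = 1 \cdot 5 \cdot \frac{3}{2} = 5 \cdot \frac{3}{2} = \frac{15}{2}$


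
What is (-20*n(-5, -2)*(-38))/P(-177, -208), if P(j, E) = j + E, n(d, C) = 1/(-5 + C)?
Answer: 152/539 ≈ 0.28200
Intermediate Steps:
P(j, E) = E + j
(-20*n(-5, -2)*(-38))/P(-177, -208) = (-20/(-5 - 2)*(-38))/(-208 - 177) = (-20/(-7)*(-38))/(-385) = (-20*(-⅐)*(-38))*(-1/385) = ((20/7)*(-38))*(-1/385) = -760/7*(-1/385) = 152/539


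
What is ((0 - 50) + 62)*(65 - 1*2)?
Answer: 756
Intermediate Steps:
((0 - 50) + 62)*(65 - 1*2) = (-50 + 62)*(65 - 2) = 12*63 = 756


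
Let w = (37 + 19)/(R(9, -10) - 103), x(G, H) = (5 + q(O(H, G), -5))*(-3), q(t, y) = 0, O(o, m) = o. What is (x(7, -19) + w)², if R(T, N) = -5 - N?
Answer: 11881/49 ≈ 242.47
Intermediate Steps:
x(G, H) = -15 (x(G, H) = (5 + 0)*(-3) = 5*(-3) = -15)
w = -4/7 (w = (37 + 19)/((-5 - 1*(-10)) - 103) = 56/((-5 + 10) - 103) = 56/(5 - 103) = 56/(-98) = 56*(-1/98) = -4/7 ≈ -0.57143)
(x(7, -19) + w)² = (-15 - 4/7)² = (-109/7)² = 11881/49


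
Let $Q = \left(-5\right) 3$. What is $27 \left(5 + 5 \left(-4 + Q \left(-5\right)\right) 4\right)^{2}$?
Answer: $54826875$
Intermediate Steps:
$Q = -15$
$27 \left(5 + 5 \left(-4 + Q \left(-5\right)\right) 4\right)^{2} = 27 \left(5 + 5 \left(-4 - -75\right) 4\right)^{2} = 27 \left(5 + 5 \left(-4 + 75\right) 4\right)^{2} = 27 \left(5 + 5 \cdot 71 \cdot 4\right)^{2} = 27 \left(5 + 355 \cdot 4\right)^{2} = 27 \left(5 + 1420\right)^{2} = 27 \cdot 1425^{2} = 27 \cdot 2030625 = 54826875$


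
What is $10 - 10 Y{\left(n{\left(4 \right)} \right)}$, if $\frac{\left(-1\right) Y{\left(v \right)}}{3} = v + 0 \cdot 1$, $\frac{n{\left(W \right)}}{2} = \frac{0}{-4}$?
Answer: $10$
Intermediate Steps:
$n{\left(W \right)} = 0$ ($n{\left(W \right)} = 2 \frac{0}{-4} = 2 \cdot 0 \left(- \frac{1}{4}\right) = 2 \cdot 0 = 0$)
$Y{\left(v \right)} = - 3 v$ ($Y{\left(v \right)} = - 3 \left(v + 0 \cdot 1\right) = - 3 \left(v + 0\right) = - 3 v$)
$10 - 10 Y{\left(n{\left(4 \right)} \right)} = 10 - 10 \left(\left(-3\right) 0\right) = 10 - 0 = 10 + 0 = 10$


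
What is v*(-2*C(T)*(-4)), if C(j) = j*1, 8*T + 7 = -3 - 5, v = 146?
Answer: -2190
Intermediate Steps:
T = -15/8 (T = -7/8 + (-3 - 5)/8 = -7/8 + (⅛)*(-8) = -7/8 - 1 = -15/8 ≈ -1.8750)
C(j) = j
v*(-2*C(T)*(-4)) = 146*(-2*(-15/8)*(-4)) = 146*((15/4)*(-4)) = 146*(-15) = -2190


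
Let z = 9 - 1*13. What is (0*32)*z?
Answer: 0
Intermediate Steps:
z = -4 (z = 9 - 13 = -4)
(0*32)*z = (0*32)*(-4) = 0*(-4) = 0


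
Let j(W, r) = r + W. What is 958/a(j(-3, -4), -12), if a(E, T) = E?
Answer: -958/7 ≈ -136.86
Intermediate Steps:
j(W, r) = W + r
958/a(j(-3, -4), -12) = 958/(-3 - 4) = 958/(-7) = 958*(-⅐) = -958/7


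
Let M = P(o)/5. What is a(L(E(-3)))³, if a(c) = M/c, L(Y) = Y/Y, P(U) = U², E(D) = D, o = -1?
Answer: 1/125 ≈ 0.0080000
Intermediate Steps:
M = ⅕ (M = (-1)²/5 = 1*(⅕) = ⅕ ≈ 0.20000)
L(Y) = 1
a(c) = 1/(5*c)
a(L(E(-3)))³ = ((⅕)/1)³ = ((⅕)*1)³ = (⅕)³ = 1/125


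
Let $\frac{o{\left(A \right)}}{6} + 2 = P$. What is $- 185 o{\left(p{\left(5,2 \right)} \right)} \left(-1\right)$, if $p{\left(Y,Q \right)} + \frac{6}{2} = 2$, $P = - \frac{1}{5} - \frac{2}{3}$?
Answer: $-3182$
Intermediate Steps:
$P = - \frac{13}{15}$ ($P = \left(-1\right) \frac{1}{5} - \frac{2}{3} = - \frac{1}{5} - \frac{2}{3} = - \frac{13}{15} \approx -0.86667$)
$p{\left(Y,Q \right)} = -1$ ($p{\left(Y,Q \right)} = -3 + 2 = -1$)
$o{\left(A \right)} = - \frac{86}{5}$ ($o{\left(A \right)} = -12 + 6 \left(- \frac{13}{15}\right) = -12 - \frac{26}{5} = - \frac{86}{5}$)
$- 185 o{\left(p{\left(5,2 \right)} \right)} \left(-1\right) = \left(-185\right) \left(- \frac{86}{5}\right) \left(-1\right) = 3182 \left(-1\right) = -3182$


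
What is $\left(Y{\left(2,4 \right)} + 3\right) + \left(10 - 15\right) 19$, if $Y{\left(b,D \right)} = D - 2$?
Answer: $-90$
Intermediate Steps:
$Y{\left(b,D \right)} = -2 + D$
$\left(Y{\left(2,4 \right)} + 3\right) + \left(10 - 15\right) 19 = \left(\left(-2 + 4\right) + 3\right) + \left(10 - 15\right) 19 = \left(2 + 3\right) - 95 = 5 - 95 = -90$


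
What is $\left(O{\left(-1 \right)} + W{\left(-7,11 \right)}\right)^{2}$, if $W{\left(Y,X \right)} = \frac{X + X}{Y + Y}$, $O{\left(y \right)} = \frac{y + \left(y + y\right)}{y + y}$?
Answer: $\frac{1}{196} \approx 0.005102$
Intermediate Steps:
$O{\left(y \right)} = \frac{3}{2}$ ($O{\left(y \right)} = \frac{y + 2 y}{2 y} = 3 y \frac{1}{2 y} = \frac{3}{2}$)
$W{\left(Y,X \right)} = \frac{X}{Y}$ ($W{\left(Y,X \right)} = \frac{2 X}{2 Y} = 2 X \frac{1}{2 Y} = \frac{X}{Y}$)
$\left(O{\left(-1 \right)} + W{\left(-7,11 \right)}\right)^{2} = \left(\frac{3}{2} + \frac{11}{-7}\right)^{2} = \left(\frac{3}{2} + 11 \left(- \frac{1}{7}\right)\right)^{2} = \left(\frac{3}{2} - \frac{11}{7}\right)^{2} = \left(- \frac{1}{14}\right)^{2} = \frac{1}{196}$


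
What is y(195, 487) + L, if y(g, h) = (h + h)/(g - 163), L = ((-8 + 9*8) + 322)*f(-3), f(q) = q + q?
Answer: -36569/16 ≈ -2285.6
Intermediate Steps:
f(q) = 2*q
L = -2316 (L = ((-8 + 9*8) + 322)*(2*(-3)) = ((-8 + 72) + 322)*(-6) = (64 + 322)*(-6) = 386*(-6) = -2316)
y(g, h) = 2*h/(-163 + g) (y(g, h) = (2*h)/(-163 + g) = 2*h/(-163 + g))
y(195, 487) + L = 2*487/(-163 + 195) - 2316 = 2*487/32 - 2316 = 2*487*(1/32) - 2316 = 487/16 - 2316 = -36569/16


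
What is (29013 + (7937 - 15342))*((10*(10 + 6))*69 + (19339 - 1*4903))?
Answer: 550485408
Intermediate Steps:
(29013 + (7937 - 15342))*((10*(10 + 6))*69 + (19339 - 1*4903)) = (29013 - 7405)*((10*16)*69 + (19339 - 4903)) = 21608*(160*69 + 14436) = 21608*(11040 + 14436) = 21608*25476 = 550485408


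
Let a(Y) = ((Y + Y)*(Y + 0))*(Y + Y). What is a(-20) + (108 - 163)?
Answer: -32055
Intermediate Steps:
a(Y) = 4*Y³ (a(Y) = ((2*Y)*Y)*(2*Y) = (2*Y²)*(2*Y) = 4*Y³)
a(-20) + (108 - 163) = 4*(-20)³ + (108 - 163) = 4*(-8000) - 55 = -32000 - 55 = -32055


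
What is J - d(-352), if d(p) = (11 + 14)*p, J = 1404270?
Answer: 1413070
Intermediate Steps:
d(p) = 25*p
J - d(-352) = 1404270 - 25*(-352) = 1404270 - 1*(-8800) = 1404270 + 8800 = 1413070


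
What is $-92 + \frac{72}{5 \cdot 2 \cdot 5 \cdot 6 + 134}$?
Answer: $- \frac{19928}{217} \approx -91.834$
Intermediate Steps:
$-92 + \frac{72}{5 \cdot 2 \cdot 5 \cdot 6 + 134} = -92 + \frac{72}{5 \cdot 10 \cdot 6 + 134} = -92 + \frac{72}{50 \cdot 6 + 134} = -92 + \frac{72}{300 + 134} = -92 + \frac{72}{434} = -92 + 72 \cdot \frac{1}{434} = -92 + \frac{36}{217} = - \frac{19928}{217}$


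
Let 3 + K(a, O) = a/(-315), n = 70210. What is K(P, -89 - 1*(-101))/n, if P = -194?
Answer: -751/22116150 ≈ -3.3957e-5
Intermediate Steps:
K(a, O) = -3 - a/315 (K(a, O) = -3 + a/(-315) = -3 + a*(-1/315) = -3 - a/315)
K(P, -89 - 1*(-101))/n = (-3 - 1/315*(-194))/70210 = (-3 + 194/315)*(1/70210) = -751/315*1/70210 = -751/22116150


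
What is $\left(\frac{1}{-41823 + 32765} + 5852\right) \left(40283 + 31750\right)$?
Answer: $\frac{3818283124695}{9058} \approx 4.2154 \cdot 10^{8}$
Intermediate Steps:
$\left(\frac{1}{-41823 + 32765} + 5852\right) \left(40283 + 31750\right) = \left(\frac{1}{-9058} + 5852\right) 72033 = \left(- \frac{1}{9058} + 5852\right) 72033 = \frac{53007415}{9058} \cdot 72033 = \frac{3818283124695}{9058}$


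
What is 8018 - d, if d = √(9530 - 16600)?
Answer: 8018 - I*√7070 ≈ 8018.0 - 84.083*I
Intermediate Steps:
d = I*√7070 (d = √(-7070) = I*√7070 ≈ 84.083*I)
8018 - d = 8018 - I*√7070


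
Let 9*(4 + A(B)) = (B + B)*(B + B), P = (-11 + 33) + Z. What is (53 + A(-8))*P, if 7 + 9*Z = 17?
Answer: 144976/81 ≈ 1789.8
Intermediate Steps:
Z = 10/9 (Z = -7/9 + (⅑)*17 = -7/9 + 17/9 = 10/9 ≈ 1.1111)
P = 208/9 (P = (-11 + 33) + 10/9 = 22 + 10/9 = 208/9 ≈ 23.111)
A(B) = -4 + 4*B²/9 (A(B) = -4 + ((B + B)*(B + B))/9 = -4 + ((2*B)*(2*B))/9 = -4 + (4*B²)/9 = -4 + 4*B²/9)
(53 + A(-8))*P = (53 + (-4 + (4/9)*(-8)²))*(208/9) = (53 + (-4 + (4/9)*64))*(208/9) = (53 + (-4 + 256/9))*(208/9) = (53 + 220/9)*(208/9) = (697/9)*(208/9) = 144976/81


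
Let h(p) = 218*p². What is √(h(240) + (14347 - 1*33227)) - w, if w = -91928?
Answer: 91928 + 8*√195905 ≈ 95469.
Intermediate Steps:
√(h(240) + (14347 - 1*33227)) - w = √(218*240² + (14347 - 1*33227)) - 1*(-91928) = √(218*57600 + (14347 - 33227)) + 91928 = √(12556800 - 18880) + 91928 = √12537920 + 91928 = 8*√195905 + 91928 = 91928 + 8*√195905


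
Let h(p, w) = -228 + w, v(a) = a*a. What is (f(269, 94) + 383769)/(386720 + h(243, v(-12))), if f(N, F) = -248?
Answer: 383521/386636 ≈ 0.99194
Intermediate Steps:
v(a) = a²
(f(269, 94) + 383769)/(386720 + h(243, v(-12))) = (-248 + 383769)/(386720 + (-228 + (-12)²)) = 383521/(386720 + (-228 + 144)) = 383521/(386720 - 84) = 383521/386636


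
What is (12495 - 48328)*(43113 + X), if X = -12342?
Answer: -1102617243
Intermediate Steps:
(12495 - 48328)*(43113 + X) = (12495 - 48328)*(43113 - 12342) = -35833*30771 = -1102617243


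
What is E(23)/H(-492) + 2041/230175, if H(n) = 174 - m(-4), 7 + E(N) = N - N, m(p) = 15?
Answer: -428902/12199275 ≈ -0.035158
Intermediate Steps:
E(N) = -7 (E(N) = -7 + (N - N) = -7 + 0 = -7)
H(n) = 159 (H(n) = 174 - 1*15 = 174 - 15 = 159)
E(23)/H(-492) + 2041/230175 = -7/159 + 2041/230175 = -428902/12199275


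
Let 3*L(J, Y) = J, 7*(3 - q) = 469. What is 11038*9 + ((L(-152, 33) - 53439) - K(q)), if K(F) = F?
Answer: 137749/3 ≈ 45916.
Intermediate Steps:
q = -64 (q = 3 - 1/7*469 = 3 - 67 = -64)
L(J, Y) = J/3
11038*9 + ((L(-152, 33) - 53439) - K(q)) = 11038*9 + (((1/3)*(-152) - 53439) - 1*(-64)) = 99342 + ((-152/3 - 53439) + 64) = 99342 + (-160469/3 + 64) = 99342 - 160277/3 = 137749/3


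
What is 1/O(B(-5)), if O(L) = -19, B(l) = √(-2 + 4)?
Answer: -1/19 ≈ -0.052632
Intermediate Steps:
B(l) = √2
1/O(B(-5)) = 1/(-19) = -1/19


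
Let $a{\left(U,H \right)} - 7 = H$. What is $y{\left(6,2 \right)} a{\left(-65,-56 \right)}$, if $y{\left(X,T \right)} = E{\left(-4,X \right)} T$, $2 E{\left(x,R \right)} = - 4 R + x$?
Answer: $1372$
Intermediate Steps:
$E{\left(x,R \right)} = \frac{x}{2} - 2 R$ ($E{\left(x,R \right)} = \frac{- 4 R + x}{2} = \frac{x - 4 R}{2} = \frac{x}{2} - 2 R$)
$a{\left(U,H \right)} = 7 + H$
$y{\left(X,T \right)} = T \left(-2 - 2 X\right)$ ($y{\left(X,T \right)} = \left(\frac{1}{2} \left(-4\right) - 2 X\right) T = \left(-2 - 2 X\right) T = T \left(-2 - 2 X\right)$)
$y{\left(6,2 \right)} a{\left(-65,-56 \right)} = \left(-2\right) 2 \left(1 + 6\right) \left(7 - 56\right) = \left(-2\right) 2 \cdot 7 \left(-49\right) = \left(-28\right) \left(-49\right) = 1372$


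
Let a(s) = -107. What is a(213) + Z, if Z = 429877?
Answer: 429770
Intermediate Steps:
a(213) + Z = -107 + 429877 = 429770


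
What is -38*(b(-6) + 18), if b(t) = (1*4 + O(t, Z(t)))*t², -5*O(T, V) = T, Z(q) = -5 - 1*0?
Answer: -38988/5 ≈ -7797.6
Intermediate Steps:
Z(q) = -5 (Z(q) = -5 + 0 = -5)
O(T, V) = -T/5
b(t) = t²*(4 - t/5) (b(t) = (1*4 - t/5)*t² = (4 - t/5)*t² = t²*(4 - t/5))
-38*(b(-6) + 18) = -38*((⅕)*(-6)²*(20 - 1*(-6)) + 18) = -38*((⅕)*36*(20 + 6) + 18) = -38*((⅕)*36*26 + 18) = -38*(936/5 + 18) = -38*1026/5 = -38988/5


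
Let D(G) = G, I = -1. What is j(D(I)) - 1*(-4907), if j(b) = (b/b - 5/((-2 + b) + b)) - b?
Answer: 19641/4 ≈ 4910.3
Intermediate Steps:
j(b) = 1 - b - 5/(-2 + 2*b) (j(b) = (1 - 5/(-2 + 2*b)) - b = 1 - b - 5/(-2 + 2*b))
j(D(I)) - 1*(-4907) = (-7/2 - 1*(-1)² + 2*(-1))/(-1 - 1) - 1*(-4907) = (-7/2 - 1*1 - 2)/(-2) + 4907 = -(-7/2 - 1 - 2)/2 + 4907 = -½*(-13/2) + 4907 = 13/4 + 4907 = 19641/4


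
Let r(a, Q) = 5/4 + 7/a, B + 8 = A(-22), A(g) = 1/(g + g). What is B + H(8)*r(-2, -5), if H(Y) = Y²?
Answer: -6689/44 ≈ -152.02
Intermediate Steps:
A(g) = 1/(2*g)
B = -353/44 (B = -8 + (½)/(-22) = -8 + (½)*(-1/22) = -8 - 1/44 = -353/44 ≈ -8.0227)
r(a, Q) = 5/4 + 7/a (r(a, Q) = 5*(¼) + 7/a = 5/4 + 7/a)
B + H(8)*r(-2, -5) = -353/44 + 8²*(5/4 + 7/(-2)) = -353/44 + 64*(5/4 + 7*(-½)) = -353/44 + 64*(5/4 - 7/2) = -353/44 + 64*(-9/4) = -353/44 - 144 = -6689/44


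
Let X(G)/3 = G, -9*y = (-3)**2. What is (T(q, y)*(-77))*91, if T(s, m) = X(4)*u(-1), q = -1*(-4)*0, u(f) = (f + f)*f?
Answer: -168168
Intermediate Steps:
u(f) = 2*f**2 (u(f) = (2*f)*f = 2*f**2)
y = -1 (y = -1/9*(-3)**2 = -1/9*9 = -1)
q = 0 (q = 4*0 = 0)
X(G) = 3*G
T(s, m) = 24 (T(s, m) = (3*4)*(2*(-1)**2) = 12*(2*1) = 12*2 = 24)
(T(q, y)*(-77))*91 = (24*(-77))*91 = -1848*91 = -168168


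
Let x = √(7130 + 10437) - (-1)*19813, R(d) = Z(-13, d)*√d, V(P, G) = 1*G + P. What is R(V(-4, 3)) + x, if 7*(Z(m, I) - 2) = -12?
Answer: 19813 + √17567 + 2*I/7 ≈ 19946.0 + 0.28571*I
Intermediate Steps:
Z(m, I) = 2/7 (Z(m, I) = 2 + (⅐)*(-12) = 2 - 12/7 = 2/7)
V(P, G) = G + P
R(d) = 2*√d/7
x = 19813 + √17567 (x = √17567 - 1*(-19813) = √17567 + 19813 = 19813 + √17567 ≈ 19946.)
R(V(-4, 3)) + x = 2*√(3 - 4)/7 + (19813 + √17567) = 2*√(-1)/7 + (19813 + √17567) = 2*I/7 + (19813 + √17567) = 19813 + √17567 + 2*I/7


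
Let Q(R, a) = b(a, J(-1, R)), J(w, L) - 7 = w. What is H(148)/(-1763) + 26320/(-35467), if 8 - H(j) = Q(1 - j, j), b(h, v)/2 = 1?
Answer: -46614962/62528321 ≈ -0.74550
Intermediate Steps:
J(w, L) = 7 + w
b(h, v) = 2 (b(h, v) = 2*1 = 2)
Q(R, a) = 2
H(j) = 6 (H(j) = 8 - 1*2 = 8 - 2 = 6)
H(148)/(-1763) + 26320/(-35467) = 6/(-1763) + 26320/(-35467) = 6*(-1/1763) + 26320*(-1/35467) = -6/1763 - 26320/35467 = -46614962/62528321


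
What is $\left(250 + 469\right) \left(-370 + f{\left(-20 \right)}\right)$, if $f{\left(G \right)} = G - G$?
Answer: $-266030$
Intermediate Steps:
$f{\left(G \right)} = 0$
$\left(250 + 469\right) \left(-370 + f{\left(-20 \right)}\right) = \left(250 + 469\right) \left(-370 + 0\right) = 719 \left(-370\right) = -266030$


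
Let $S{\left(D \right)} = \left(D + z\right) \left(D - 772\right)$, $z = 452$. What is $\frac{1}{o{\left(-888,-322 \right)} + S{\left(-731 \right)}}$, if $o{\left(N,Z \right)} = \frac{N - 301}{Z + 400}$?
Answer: $\frac{78}{32707097} \approx 2.3848 \cdot 10^{-6}$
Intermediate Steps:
$S{\left(D \right)} = \left(-772 + D\right) \left(452 + D\right)$ ($S{\left(D \right)} = \left(D + 452\right) \left(D - 772\right) = \left(452 + D\right) \left(-772 + D\right) = \left(-772 + D\right) \left(452 + D\right)$)
$o{\left(N,Z \right)} = \frac{-301 + N}{400 + Z}$
$\frac{1}{o{\left(-888,-322 \right)} + S{\left(-731 \right)}} = \frac{1}{\frac{-301 - 888}{400 - 322} - \left(115024 - 534361\right)} = \frac{1}{\frac{1}{78} \left(-1189\right) + \left(-348944 + 534361 + 233920\right)} = \frac{1}{\frac{1}{78} \left(-1189\right) + 419337} = \frac{1}{- \frac{1189}{78} + 419337} = \frac{1}{\frac{32707097}{78}} = \frac{78}{32707097}$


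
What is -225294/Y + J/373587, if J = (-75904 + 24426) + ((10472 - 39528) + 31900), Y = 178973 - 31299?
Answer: -45674443447/27584543319 ≈ -1.6558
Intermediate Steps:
Y = 147674
J = -48634 (J = -51478 + (-29056 + 31900) = -51478 + 2844 = -48634)
-225294/Y + J/373587 = -225294/147674 - 48634/373587 = -225294*1/147674 - 48634*1/373587 = -112647/73837 - 48634/373587 = -45674443447/27584543319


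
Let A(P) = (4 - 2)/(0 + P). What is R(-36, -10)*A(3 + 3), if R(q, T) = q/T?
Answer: 6/5 ≈ 1.2000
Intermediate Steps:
A(P) = 2/P
R(-36, -10)*A(3 + 3) = (-36/(-10))*(2/(3 + 3)) = (-36*(-⅒))*(2/6) = 18*(2*(⅙))/5 = (18/5)*(⅓) = 6/5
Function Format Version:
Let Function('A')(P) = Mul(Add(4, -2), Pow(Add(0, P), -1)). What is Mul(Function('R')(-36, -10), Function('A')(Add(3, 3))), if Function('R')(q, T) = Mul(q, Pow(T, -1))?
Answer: Rational(6, 5) ≈ 1.2000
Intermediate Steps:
Function('A')(P) = Mul(2, Pow(P, -1))
Mul(Function('R')(-36, -10), Function('A')(Add(3, 3))) = Mul(Mul(-36, Pow(-10, -1)), Mul(2, Pow(Add(3, 3), -1))) = Mul(Mul(-36, Rational(-1, 10)), Mul(2, Pow(6, -1))) = Mul(Rational(18, 5), Mul(2, Rational(1, 6))) = Mul(Rational(18, 5), Rational(1, 3)) = Rational(6, 5)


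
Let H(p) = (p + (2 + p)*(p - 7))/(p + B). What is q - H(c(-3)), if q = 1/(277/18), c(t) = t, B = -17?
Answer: 2299/5540 ≈ 0.41498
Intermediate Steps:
q = 18/277 (q = 1/(277*(1/18)) = 1/(277/18) = 18/277 ≈ 0.064982)
H(p) = (p + (-7 + p)*(2 + p))/(-17 + p) (H(p) = (p + (2 + p)*(p - 7))/(p - 17) = (p + (2 + p)*(-7 + p))/(-17 + p) = (p + (-7 + p)*(2 + p))/(-17 + p))
q - H(c(-3)) = 18/277 - (-14 + (-3)² - 4*(-3))/(-17 - 3) = 18/277 - (-14 + 9 + 12)/(-20) = 18/277 - (-1)*7/20 = 18/277 - 1*(-7/20) = 18/277 + 7/20 = 2299/5540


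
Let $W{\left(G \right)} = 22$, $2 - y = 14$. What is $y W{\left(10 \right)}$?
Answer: $-264$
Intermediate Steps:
$y = -12$ ($y = 2 - 14 = -12$)
$y W{\left(10 \right)} = \left(-12\right) 22 = -264$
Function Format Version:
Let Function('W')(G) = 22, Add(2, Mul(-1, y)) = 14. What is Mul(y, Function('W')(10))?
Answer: -264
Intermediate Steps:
y = -12 (y = Add(2, Mul(-1, 14)) = Add(2, -14) = -12)
Mul(y, Function('W')(10)) = Mul(-12, 22) = -264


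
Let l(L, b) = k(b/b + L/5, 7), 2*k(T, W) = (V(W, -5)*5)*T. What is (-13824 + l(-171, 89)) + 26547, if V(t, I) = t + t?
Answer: 11561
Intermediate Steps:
V(t, I) = 2*t
k(T, W) = 5*T*W (k(T, W) = (((2*W)*5)*T)/2 = ((10*W)*T)/2 = (10*T*W)/2 = 5*T*W)
l(L, b) = 35 + 7*L (l(L, b) = 5*(b/b + L/5)*7 = 5*(1 + L*(⅕))*7 = 5*(1 + L/5)*7 = 35 + 7*L)
(-13824 + l(-171, 89)) + 26547 = (-13824 + (35 + 7*(-171))) + 26547 = (-13824 + (35 - 1197)) + 26547 = (-13824 - 1162) + 26547 = -14986 + 26547 = 11561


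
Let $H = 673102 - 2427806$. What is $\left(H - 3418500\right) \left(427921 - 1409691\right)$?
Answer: $5078896491080$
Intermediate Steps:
$H = -1754704$
$\left(H - 3418500\right) \left(427921 - 1409691\right) = \left(-1754704 - 3418500\right) \left(427921 - 1409691\right) = \left(-5173204\right) \left(-981770\right) = 5078896491080$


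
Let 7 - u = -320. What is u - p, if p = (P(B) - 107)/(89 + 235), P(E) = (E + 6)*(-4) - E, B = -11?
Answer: 26506/81 ≈ 327.23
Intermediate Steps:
P(E) = -24 - 5*E (P(E) = (6 + E)*(-4) - E = (-24 - 4*E) - E = -24 - 5*E)
u = 327 (u = 7 - 1*(-320) = 7 + 320 = 327)
p = -19/81 (p = ((-24 - 5*(-11)) - 107)/(89 + 235) = ((-24 + 55) - 107)/324 = (31 - 107)*(1/324) = -76*1/324 = -19/81 ≈ -0.23457)
u - p = 327 - 1*(-19/81) = 327 + 19/81 = 26506/81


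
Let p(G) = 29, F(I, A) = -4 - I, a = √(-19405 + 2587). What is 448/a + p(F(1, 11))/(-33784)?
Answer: -29/33784 - 224*I*√16818/8409 ≈ -0.00085839 - 3.4545*I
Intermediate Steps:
a = I*√16818 (a = √(-16818) = I*√16818 ≈ 129.68*I)
448/a + p(F(1, 11))/(-33784) = 448/((I*√16818)) + 29/(-33784) = 448*(-I*√16818/16818) + 29*(-1/33784) = -224*I*√16818/8409 - 29/33784 = -29/33784 - 224*I*√16818/8409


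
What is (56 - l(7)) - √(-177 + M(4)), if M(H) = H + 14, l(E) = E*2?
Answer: 42 - I*√159 ≈ 42.0 - 12.61*I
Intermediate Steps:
l(E) = 2*E
M(H) = 14 + H
(56 - l(7)) - √(-177 + M(4)) = (56 - 2*7) - √(-177 + (14 + 4)) = (56 - 1*14) - √(-177 + 18) = (56 - 14) - √(-159) = 42 - I*√159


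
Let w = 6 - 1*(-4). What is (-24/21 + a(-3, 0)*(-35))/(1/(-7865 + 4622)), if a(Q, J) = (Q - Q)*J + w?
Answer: 7971294/7 ≈ 1.1388e+6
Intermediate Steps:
w = 10 (w = 6 + 4 = 10)
a(Q, J) = 10 (a(Q, J) = (Q - Q)*J + 10 = 0*J + 10 = 0 + 10 = 10)
(-24/21 + a(-3, 0)*(-35))/(1/(-7865 + 4622)) = (-24/21 + 10*(-35))/(1/(-7865 + 4622)) = (-24*1/21 - 350)/(1/(-3243)) = (-8/7 - 350)/(-1/3243) = -2458/7*(-3243) = 7971294/7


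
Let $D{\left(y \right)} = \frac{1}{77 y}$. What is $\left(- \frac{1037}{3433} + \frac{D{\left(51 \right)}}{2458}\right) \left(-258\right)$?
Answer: $\frac{430417422887}{5522876513} \approx 77.934$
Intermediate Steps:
$D{\left(y \right)} = \frac{1}{77 y}$
$\left(- \frac{1037}{3433} + \frac{D{\left(51 \right)}}{2458}\right) \left(-258\right) = \left(- \frac{1037}{3433} + \frac{\frac{1}{77} \cdot \frac{1}{51}}{2458}\right) \left(-258\right) = \left(\left(-1037\right) \frac{1}{3433} + \frac{1}{77} \cdot \frac{1}{51} \cdot \frac{1}{2458}\right) \left(-258\right) = \left(- \frac{1037}{3433} + \frac{1}{3927} \cdot \frac{1}{2458}\right) \left(-258\right) = \left(- \frac{1037}{3433} + \frac{1}{9652566}\right) \left(-258\right) = \left(- \frac{10009707509}{33137259078}\right) \left(-258\right) = \frac{430417422887}{5522876513}$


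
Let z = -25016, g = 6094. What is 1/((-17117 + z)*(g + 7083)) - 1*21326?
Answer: -11839908173367/555186541 ≈ -21326.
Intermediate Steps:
1/((-17117 + z)*(g + 7083)) - 1*21326 = 1/((-17117 - 25016)*(6094 + 7083)) - 1*21326 = 1/(-42133*13177) - 21326 = 1/(-555186541) - 21326 = -1/555186541 - 21326 = -11839908173367/555186541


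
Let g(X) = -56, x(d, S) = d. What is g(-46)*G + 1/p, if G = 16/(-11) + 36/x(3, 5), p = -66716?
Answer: -433387147/733876 ≈ -590.54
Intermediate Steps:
G = 116/11 (G = 16/(-11) + 36/3 = 16*(-1/11) + 36*(⅓) = -16/11 + 12 = 116/11 ≈ 10.545)
g(-46)*G + 1/p = -56*116/11 + 1/(-66716) = -6496/11 - 1/66716 = -433387147/733876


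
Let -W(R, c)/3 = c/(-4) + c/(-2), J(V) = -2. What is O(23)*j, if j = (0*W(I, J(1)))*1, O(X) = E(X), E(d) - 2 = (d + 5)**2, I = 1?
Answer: 0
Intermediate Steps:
E(d) = 2 + (5 + d)**2 (E(d) = 2 + (d + 5)**2 = 2 + (5 + d)**2)
O(X) = 2 + (5 + X)**2
W(R, c) = 9*c/4 (W(R, c) = -3*(c/(-4) + c/(-2)) = -3*(c*(-1/4) + c*(-1/2)) = -3*(-c/4 - c/2) = -(-9)*c/4 = 9*c/4)
j = 0 (j = (0*((9/4)*(-2)))*1 = (0*(-9/2))*1 = 0*1 = 0)
O(23)*j = (2 + (5 + 23)**2)*0 = (2 + 28**2)*0 = (2 + 784)*0 = 786*0 = 0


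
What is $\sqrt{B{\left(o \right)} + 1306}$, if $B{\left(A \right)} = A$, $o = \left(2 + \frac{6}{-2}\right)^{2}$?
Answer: $\sqrt{1307} \approx 36.152$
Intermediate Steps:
$o = 1$ ($o = \left(2 + 6 \left(- \frac{1}{2}\right)\right)^{2} = \left(2 - 3\right)^{2} = \left(-1\right)^{2} = 1$)
$\sqrt{B{\left(o \right)} + 1306} = \sqrt{1 + 1306} = \sqrt{1307}$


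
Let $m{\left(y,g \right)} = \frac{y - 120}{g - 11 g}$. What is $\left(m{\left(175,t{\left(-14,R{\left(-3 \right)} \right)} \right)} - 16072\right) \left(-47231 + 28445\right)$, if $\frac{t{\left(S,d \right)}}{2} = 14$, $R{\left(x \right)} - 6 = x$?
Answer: $\frac{8454103899}{28} \approx 3.0193 \cdot 10^{8}$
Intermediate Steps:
$R{\left(x \right)} = 6 + x$
$t{\left(S,d \right)} = 28$ ($t{\left(S,d \right)} = 2 \cdot 14 = 28$)
$m{\left(y,g \right)} = - \frac{-120 + y}{10 g}$ ($m{\left(y,g \right)} = \frac{-120 + y}{\left(-10\right) g} = \left(-120 + y\right) \left(- \frac{1}{10 g}\right) = - \frac{-120 + y}{10 g}$)
$\left(m{\left(175,t{\left(-14,R{\left(-3 \right)} \right)} \right)} - 16072\right) \left(-47231 + 28445\right) = \left(\frac{120 - 175}{10 \cdot 28} - 16072\right) \left(-47231 + 28445\right) = \left(\frac{1}{10} \cdot \frac{1}{28} \left(120 - 175\right) - 16072\right) \left(-18786\right) = \left(\frac{1}{10} \cdot \frac{1}{28} \left(-55\right) - 16072\right) \left(-18786\right) = \left(- \frac{11}{56} - 16072\right) \left(-18786\right) = \left(- \frac{900043}{56}\right) \left(-18786\right) = \frac{8454103899}{28}$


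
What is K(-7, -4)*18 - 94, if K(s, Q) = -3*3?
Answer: -256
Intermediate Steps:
K(s, Q) = -9
K(-7, -4)*18 - 94 = -9*18 - 94 = -162 - 94 = -256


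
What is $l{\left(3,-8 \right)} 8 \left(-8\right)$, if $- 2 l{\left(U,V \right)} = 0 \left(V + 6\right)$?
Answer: $0$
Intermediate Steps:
$l{\left(U,V \right)} = 0$ ($l{\left(U,V \right)} = - \frac{0 \left(V + 6\right)}{2} = - \frac{0 \left(6 + V\right)}{2} = \left(- \frac{1}{2}\right) 0 = 0$)
$l{\left(3,-8 \right)} 8 \left(-8\right) = 0 \cdot 8 \left(-8\right) = 0 \left(-8\right) = 0$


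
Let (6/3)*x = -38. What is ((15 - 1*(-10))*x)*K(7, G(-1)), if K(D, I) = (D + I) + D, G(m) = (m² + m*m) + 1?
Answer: -8075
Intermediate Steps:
G(m) = 1 + 2*m² (G(m) = (m² + m²) + 1 = 2*m² + 1 = 1 + 2*m²)
x = -19 (x = (½)*(-38) = -19)
K(D, I) = I + 2*D
((15 - 1*(-10))*x)*K(7, G(-1)) = ((15 - 1*(-10))*(-19))*((1 + 2*(-1)²) + 2*7) = ((15 + 10)*(-19))*((1 + 2*1) + 14) = (25*(-19))*((1 + 2) + 14) = -475*(3 + 14) = -475*17 = -8075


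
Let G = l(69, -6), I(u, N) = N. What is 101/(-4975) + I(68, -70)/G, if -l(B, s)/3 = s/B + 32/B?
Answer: 4003562/64675 ≈ 61.903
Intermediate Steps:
l(B, s) = -96/B - 3*s/B (l(B, s) = -3*(s/B + 32/B) = -3*(32/B + s/B) = -96/B - 3*s/B)
G = -26/23 (G = 3*(-32 - 1*(-6))/69 = 3*(1/69)*(-32 + 6) = 3*(1/69)*(-26) = -26/23 ≈ -1.1304)
101/(-4975) + I(68, -70)/G = 101/(-4975) - 70/(-26/23) = 101*(-1/4975) - 70*(-23/26) = -101/4975 + 805/13 = 4003562/64675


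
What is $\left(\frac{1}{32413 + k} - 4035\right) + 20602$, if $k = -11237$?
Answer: $\frac{350822793}{21176} \approx 16567.0$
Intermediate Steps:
$\left(\frac{1}{32413 + k} - 4035\right) + 20602 = \left(\frac{1}{32413 - 11237} - 4035\right) + 20602 = \left(\frac{1}{21176} - 4035\right) + 20602 = - \frac{85445159}{21176} + 20602 = \frac{350822793}{21176}$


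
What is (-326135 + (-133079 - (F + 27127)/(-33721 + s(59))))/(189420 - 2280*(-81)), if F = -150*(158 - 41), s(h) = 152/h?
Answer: -36542151871/29769187068 ≈ -1.2275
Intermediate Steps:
F = -17550 (F = -150*117 = -17550)
(-326135 + (-133079 - (F + 27127)/(-33721 + s(59))))/(189420 - 2280*(-81)) = (-326135 + (-133079 - (-17550 + 27127)/(-33721 + 152/59)))/(189420 - 2280*(-81)) = (-326135 + (-133079 - 9577/(-33721 + 152*(1/59))))/(189420 + 184680) = (-326135 + (-133079 - 9577/(-33721 + 152/59)))/374100 = (-326135 + (-133079 - 9577/(-1989387/59)))*(1/374100) = (-326135 + (-133079 - 9577*(-59)/1989387))*(1/374100) = (-326135 + (-133079 - 1*(-565043/1989387)))*(1/374100) = (-326135 + (-133079 + 565043/1989387))*(1/374100) = (-326135 - 264745067530/1989387)*(1/374100) = -913553796775/1989387*1/374100 = -36542151871/29769187068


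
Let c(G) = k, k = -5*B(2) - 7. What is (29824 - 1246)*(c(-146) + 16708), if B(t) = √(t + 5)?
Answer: 477281178 - 142890*√7 ≈ 4.7690e+8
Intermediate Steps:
B(t) = √(5 + t)
k = -7 - 5*√7 (k = -5*√(5 + 2) - 7 = -5*√7 - 7 = -7 - 5*√7 ≈ -20.229)
c(G) = -7 - 5*√7
(29824 - 1246)*(c(-146) + 16708) = (29824 - 1246)*((-7 - 5*√7) + 16708) = 28578*(16701 - 5*√7) = 477281178 - 142890*√7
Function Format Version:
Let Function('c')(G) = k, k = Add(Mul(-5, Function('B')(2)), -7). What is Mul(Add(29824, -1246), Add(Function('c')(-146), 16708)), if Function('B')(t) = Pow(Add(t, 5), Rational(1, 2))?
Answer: Add(477281178, Mul(-142890, Pow(7, Rational(1, 2)))) ≈ 4.7690e+8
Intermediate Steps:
Function('B')(t) = Pow(Add(5, t), Rational(1, 2))
k = Add(-7, Mul(-5, Pow(7, Rational(1, 2)))) (k = Add(Mul(-5, Pow(Add(5, 2), Rational(1, 2))), -7) = Add(Mul(-5, Pow(7, Rational(1, 2))), -7) = Add(-7, Mul(-5, Pow(7, Rational(1, 2)))) ≈ -20.229)
Function('c')(G) = Add(-7, Mul(-5, Pow(7, Rational(1, 2))))
Mul(Add(29824, -1246), Add(Function('c')(-146), 16708)) = Mul(Add(29824, -1246), Add(Add(-7, Mul(-5, Pow(7, Rational(1, 2)))), 16708)) = Mul(28578, Add(16701, Mul(-5, Pow(7, Rational(1, 2))))) = Add(477281178, Mul(-142890, Pow(7, Rational(1, 2))))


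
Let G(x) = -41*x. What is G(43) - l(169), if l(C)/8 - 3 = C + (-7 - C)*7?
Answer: 6717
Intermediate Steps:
l(C) = -368 - 48*C (l(C) = 24 + 8*(C + (-7 - C)*7) = 24 + 8*(C + (-49 - 7*C)) = 24 + 8*(-49 - 6*C) = 24 + (-392 - 48*C) = -368 - 48*C)
G(43) - l(169) = -41*43 - (-368 - 48*169) = -1763 - (-368 - 8112) = -1763 - 1*(-8480) = -1763 + 8480 = 6717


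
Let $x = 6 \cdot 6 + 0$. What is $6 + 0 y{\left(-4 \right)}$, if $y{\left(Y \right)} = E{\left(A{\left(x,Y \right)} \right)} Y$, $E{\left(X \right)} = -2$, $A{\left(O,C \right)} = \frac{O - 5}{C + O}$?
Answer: $6$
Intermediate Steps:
$x = 36$ ($x = 36 + 0 = 36$)
$A{\left(O,C \right)} = \frac{-5 + O}{C + O}$
$y{\left(Y \right)} = - 2 Y$
$6 + 0 y{\left(-4 \right)} = 6 + 0 \left(\left(-2\right) \left(-4\right)\right) = 6 + 0 \cdot 8 = 6 + 0 = 6$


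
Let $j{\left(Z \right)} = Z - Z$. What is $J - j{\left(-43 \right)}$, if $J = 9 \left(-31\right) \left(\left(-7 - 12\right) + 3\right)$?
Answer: $4464$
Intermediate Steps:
$j{\left(Z \right)} = 0$
$J = 4464$ ($J = - 279 \left(-19 + 3\right) = \left(-279\right) \left(-16\right) = 4464$)
$J - j{\left(-43 \right)} = 4464 - 0 = 4464 + 0 = 4464$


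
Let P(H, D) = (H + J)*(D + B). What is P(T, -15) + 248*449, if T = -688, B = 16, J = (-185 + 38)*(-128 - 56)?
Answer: 137712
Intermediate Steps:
J = 27048 (J = -147*(-184) = 27048)
P(H, D) = (16 + D)*(27048 + H) (P(H, D) = (H + 27048)*(D + 16) = (27048 + H)*(16 + D) = (16 + D)*(27048 + H))
P(T, -15) + 248*449 = (432768 + 16*(-688) + 27048*(-15) - 15*(-688)) + 248*449 = (432768 - 11008 - 405720 + 10320) + 111352 = 26360 + 111352 = 137712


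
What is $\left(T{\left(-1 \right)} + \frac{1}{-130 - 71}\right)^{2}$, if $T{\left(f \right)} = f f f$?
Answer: $\frac{40804}{40401} \approx 1.01$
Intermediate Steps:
$T{\left(f \right)} = f^{3}$ ($T{\left(f \right)} = f^{2} f = f^{3}$)
$\left(T{\left(-1 \right)} + \frac{1}{-130 - 71}\right)^{2} = \left(\left(-1\right)^{3} + \frac{1}{-130 - 71}\right)^{2} = \left(-1 + \frac{1}{-201}\right)^{2} = \left(-1 - \frac{1}{201}\right)^{2} = \left(- \frac{202}{201}\right)^{2} = \frac{40804}{40401}$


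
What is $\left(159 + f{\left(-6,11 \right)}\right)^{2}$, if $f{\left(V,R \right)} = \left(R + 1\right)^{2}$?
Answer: $91809$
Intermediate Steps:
$f{\left(V,R \right)} = \left(1 + R\right)^{2}$
$\left(159 + f{\left(-6,11 \right)}\right)^{2} = \left(159 + \left(1 + 11\right)^{2}\right)^{2} = \left(159 + 12^{2}\right)^{2} = \left(159 + 144\right)^{2} = 303^{2} = 91809$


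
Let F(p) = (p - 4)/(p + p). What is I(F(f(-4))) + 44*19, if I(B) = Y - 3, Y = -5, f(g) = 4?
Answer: 828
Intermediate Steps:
F(p) = (-4 + p)/(2*p) (F(p) = (-4 + p)/((2*p)) = (-4 + p)*(1/(2*p)) = (-4 + p)/(2*p))
I(B) = -8 (I(B) = -5 - 3 = -8)
I(F(f(-4))) + 44*19 = -8 + 44*19 = -8 + 836 = 828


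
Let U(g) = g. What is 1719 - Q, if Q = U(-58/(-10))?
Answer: 8566/5 ≈ 1713.2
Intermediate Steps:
Q = 29/5 (Q = -58/(-10) = -58*(-⅒) = 29/5 ≈ 5.8000)
1719 - Q = 1719 - 1*29/5 = 1719 - 29/5 = 8566/5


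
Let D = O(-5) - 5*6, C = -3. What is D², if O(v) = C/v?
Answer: 21609/25 ≈ 864.36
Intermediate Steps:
O(v) = -3/v
D = -147/5 (D = -3/(-5) - 5*6 = -3*(-⅕) - 30 = ⅗ - 30 = -147/5 ≈ -29.400)
D² = (-147/5)² = 21609/25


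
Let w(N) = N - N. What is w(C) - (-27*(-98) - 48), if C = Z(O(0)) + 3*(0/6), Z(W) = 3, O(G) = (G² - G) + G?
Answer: -2598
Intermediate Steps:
O(G) = G²
C = 3 (C = 3 + 3*(0/6) = 3 + 3*(0*(⅙)) = 3 + 3*0 = 3 + 0 = 3)
w(N) = 0
w(C) - (-27*(-98) - 48) = 0 - (-27*(-98) - 48) = 0 - (2646 - 48) = 0 - 1*2598 = 0 - 2598 = -2598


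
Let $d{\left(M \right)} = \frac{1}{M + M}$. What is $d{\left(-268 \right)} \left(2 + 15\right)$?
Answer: $- \frac{17}{536} \approx -0.031716$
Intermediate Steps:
$d{\left(M \right)} = \frac{1}{2 M}$
$d{\left(-268 \right)} \left(2 + 15\right) = \frac{1}{2 \left(-268\right)} \left(2 + 15\right) = \frac{1}{2} \left(- \frac{1}{268}\right) 17 = \left(- \frac{1}{536}\right) 17 = - \frac{17}{536}$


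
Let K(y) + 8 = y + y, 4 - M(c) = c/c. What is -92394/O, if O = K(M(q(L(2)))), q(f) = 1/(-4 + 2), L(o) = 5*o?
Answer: 46197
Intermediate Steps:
q(f) = -½ (q(f) = 1/(-2) = -½)
M(c) = 3 (M(c) = 4 - c/c = 4 - 1*1 = 4 - 1 = 3)
K(y) = -8 + 2*y (K(y) = -8 + (y + y) = -8 + 2*y)
O = -2 (O = -8 + 2*3 = -8 + 6 = -2)
-92394/O = -92394/(-2) = -92394*(-½) = 46197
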